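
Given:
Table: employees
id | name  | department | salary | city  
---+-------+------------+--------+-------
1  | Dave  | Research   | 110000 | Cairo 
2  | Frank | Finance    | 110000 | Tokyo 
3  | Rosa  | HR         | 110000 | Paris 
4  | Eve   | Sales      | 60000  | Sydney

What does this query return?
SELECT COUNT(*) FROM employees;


COUNT(*) counts all rows

4


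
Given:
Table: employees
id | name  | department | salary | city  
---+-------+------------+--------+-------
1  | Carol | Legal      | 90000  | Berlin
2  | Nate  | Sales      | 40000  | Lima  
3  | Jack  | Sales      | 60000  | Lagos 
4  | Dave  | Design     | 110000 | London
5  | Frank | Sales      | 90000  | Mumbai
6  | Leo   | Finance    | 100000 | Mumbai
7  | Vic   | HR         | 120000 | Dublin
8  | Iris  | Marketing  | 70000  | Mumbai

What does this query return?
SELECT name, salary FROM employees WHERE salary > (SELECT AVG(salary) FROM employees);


Subquery: AVG(salary) = 85000.0
Filtering: salary > 85000.0
  Carol (90000) -> MATCH
  Dave (110000) -> MATCH
  Frank (90000) -> MATCH
  Leo (100000) -> MATCH
  Vic (120000) -> MATCH


5 rows:
Carol, 90000
Dave, 110000
Frank, 90000
Leo, 100000
Vic, 120000


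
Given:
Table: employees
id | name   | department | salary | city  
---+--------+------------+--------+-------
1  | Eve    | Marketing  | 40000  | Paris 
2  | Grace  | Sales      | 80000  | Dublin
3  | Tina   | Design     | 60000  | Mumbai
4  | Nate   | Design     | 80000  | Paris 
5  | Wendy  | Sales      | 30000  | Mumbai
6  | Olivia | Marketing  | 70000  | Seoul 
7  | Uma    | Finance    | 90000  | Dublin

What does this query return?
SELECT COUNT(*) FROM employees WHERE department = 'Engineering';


Counting rows where department = 'Engineering'


0


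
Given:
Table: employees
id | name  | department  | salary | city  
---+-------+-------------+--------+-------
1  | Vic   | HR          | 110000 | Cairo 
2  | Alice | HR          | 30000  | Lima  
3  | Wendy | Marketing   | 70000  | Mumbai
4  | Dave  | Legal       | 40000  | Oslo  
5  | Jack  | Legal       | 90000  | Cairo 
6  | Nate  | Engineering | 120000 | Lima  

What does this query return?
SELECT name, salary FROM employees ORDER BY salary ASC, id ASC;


Sorting by salary ASC, then id ASC for ties

6 rows:
Alice, 30000
Dave, 40000
Wendy, 70000
Jack, 90000
Vic, 110000
Nate, 120000


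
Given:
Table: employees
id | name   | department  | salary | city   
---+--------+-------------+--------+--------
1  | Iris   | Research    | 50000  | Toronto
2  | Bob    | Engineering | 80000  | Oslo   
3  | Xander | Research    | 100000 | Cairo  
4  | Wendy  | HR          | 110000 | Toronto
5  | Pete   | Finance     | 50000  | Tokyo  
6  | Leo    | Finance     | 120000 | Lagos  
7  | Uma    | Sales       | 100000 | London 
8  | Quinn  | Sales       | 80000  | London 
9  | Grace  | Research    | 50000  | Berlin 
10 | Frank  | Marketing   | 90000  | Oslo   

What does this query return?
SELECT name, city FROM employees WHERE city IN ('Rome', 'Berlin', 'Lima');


Filtering: city IN ('Rome', 'Berlin', 'Lima')
Matching: 1 rows

1 rows:
Grace, Berlin


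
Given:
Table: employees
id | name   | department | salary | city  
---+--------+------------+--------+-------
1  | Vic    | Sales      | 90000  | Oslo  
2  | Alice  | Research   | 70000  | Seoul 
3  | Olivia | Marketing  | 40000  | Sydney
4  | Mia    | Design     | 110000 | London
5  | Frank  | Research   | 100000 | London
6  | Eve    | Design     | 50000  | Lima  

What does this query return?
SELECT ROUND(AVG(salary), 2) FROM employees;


SUM(salary) = 460000
COUNT = 6
ROUND(AVG, 2) = ROUND(460000 / 6, 2) = 76666.67

76666.67


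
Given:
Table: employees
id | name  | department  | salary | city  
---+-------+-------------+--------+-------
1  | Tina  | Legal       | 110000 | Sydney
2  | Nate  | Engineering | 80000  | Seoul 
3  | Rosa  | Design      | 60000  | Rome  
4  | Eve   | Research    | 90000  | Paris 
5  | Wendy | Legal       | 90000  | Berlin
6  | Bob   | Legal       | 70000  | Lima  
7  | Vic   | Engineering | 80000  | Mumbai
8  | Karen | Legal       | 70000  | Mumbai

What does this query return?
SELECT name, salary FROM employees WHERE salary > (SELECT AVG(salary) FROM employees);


Subquery: AVG(salary) = 81250.0
Filtering: salary > 81250.0
  Tina (110000) -> MATCH
  Eve (90000) -> MATCH
  Wendy (90000) -> MATCH


3 rows:
Tina, 110000
Eve, 90000
Wendy, 90000


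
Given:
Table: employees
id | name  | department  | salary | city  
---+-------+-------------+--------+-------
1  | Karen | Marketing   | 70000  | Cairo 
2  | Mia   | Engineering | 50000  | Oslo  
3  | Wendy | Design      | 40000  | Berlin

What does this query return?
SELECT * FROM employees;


SELECT * returns all 3 rows with all columns

3 rows:
1, Karen, Marketing, 70000, Cairo
2, Mia, Engineering, 50000, Oslo
3, Wendy, Design, 40000, Berlin


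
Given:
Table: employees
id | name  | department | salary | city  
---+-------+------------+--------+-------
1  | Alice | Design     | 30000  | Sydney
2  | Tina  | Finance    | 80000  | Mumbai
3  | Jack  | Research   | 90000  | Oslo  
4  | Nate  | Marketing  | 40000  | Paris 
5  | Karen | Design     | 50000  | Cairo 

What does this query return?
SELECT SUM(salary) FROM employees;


SUM(salary) = 30000 + 80000 + 90000 + 40000 + 50000 = 290000

290000


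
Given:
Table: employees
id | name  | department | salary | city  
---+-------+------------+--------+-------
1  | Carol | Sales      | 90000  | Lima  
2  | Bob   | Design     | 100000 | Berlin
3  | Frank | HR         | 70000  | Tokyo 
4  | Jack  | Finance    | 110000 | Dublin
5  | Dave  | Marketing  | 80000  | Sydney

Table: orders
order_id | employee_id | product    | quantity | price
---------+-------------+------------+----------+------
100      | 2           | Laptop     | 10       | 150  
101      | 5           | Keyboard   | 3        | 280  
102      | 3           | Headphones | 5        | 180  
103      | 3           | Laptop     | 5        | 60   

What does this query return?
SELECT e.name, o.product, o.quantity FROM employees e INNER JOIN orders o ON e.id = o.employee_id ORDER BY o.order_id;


Joining employees.id = orders.employee_id:
  employee Bob (id=2) -> order Laptop
  employee Dave (id=5) -> order Keyboard
  employee Frank (id=3) -> order Headphones
  employee Frank (id=3) -> order Laptop


4 rows:
Bob, Laptop, 10
Dave, Keyboard, 3
Frank, Headphones, 5
Frank, Laptop, 5


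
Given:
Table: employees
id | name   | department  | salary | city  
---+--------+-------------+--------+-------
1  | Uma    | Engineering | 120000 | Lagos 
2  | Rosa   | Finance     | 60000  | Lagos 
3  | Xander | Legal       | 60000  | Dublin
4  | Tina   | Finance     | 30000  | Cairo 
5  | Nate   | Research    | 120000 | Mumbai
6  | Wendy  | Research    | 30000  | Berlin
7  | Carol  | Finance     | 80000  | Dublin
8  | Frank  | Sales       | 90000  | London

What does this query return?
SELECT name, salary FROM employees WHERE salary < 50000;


Filtering: salary < 50000
Matching: 2 rows

2 rows:
Tina, 30000
Wendy, 30000


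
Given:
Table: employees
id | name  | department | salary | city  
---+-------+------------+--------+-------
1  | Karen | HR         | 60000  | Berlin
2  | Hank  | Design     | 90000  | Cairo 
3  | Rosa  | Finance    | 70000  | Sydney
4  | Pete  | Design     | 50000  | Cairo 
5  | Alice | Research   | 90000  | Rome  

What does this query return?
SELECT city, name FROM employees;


Projecting columns: city, name

5 rows:
Berlin, Karen
Cairo, Hank
Sydney, Rosa
Cairo, Pete
Rome, Alice


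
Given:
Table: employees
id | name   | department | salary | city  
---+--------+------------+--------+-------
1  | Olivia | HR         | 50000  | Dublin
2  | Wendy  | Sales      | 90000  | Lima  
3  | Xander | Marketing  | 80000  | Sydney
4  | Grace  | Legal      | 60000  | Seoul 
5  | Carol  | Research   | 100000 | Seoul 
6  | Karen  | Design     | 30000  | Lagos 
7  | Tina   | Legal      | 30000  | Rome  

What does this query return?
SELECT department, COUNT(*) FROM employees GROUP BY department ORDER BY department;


Assigning each row to its department group:
  Olivia -> HR
  Wendy -> Sales
  Xander -> Marketing
  Grace -> Legal
  Carol -> Research
  Karen -> Design
  Tina -> Legal


6 groups:
Design, 1
HR, 1
Legal, 2
Marketing, 1
Research, 1
Sales, 1


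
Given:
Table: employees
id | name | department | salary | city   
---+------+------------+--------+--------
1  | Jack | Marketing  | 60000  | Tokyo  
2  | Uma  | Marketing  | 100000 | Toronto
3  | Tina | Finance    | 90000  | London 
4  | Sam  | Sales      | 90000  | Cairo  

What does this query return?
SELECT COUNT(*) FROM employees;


COUNT(*) counts all rows

4


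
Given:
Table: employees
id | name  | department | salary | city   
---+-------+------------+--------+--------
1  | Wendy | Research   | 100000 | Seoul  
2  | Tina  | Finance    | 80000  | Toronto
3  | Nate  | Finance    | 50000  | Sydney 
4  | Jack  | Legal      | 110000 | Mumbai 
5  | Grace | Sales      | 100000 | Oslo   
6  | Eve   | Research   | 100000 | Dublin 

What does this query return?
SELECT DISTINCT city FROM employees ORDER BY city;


All 'city' values (row order): Seoul, Toronto, Sydney, Mumbai, Oslo, Dublin
Removing duplicates leaves 6 unique value(s).

6 values:
Dublin
Mumbai
Oslo
Seoul
Sydney
Toronto


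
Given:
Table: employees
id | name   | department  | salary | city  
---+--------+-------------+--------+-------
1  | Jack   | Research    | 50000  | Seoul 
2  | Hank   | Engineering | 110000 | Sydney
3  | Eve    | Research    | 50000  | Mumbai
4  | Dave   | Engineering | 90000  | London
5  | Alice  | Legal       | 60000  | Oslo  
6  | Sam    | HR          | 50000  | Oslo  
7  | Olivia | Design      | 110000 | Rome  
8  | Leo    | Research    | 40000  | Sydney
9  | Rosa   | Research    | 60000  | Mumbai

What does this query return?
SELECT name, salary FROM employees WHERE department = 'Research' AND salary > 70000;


Filtering: department = 'Research' AND salary > 70000
Matching: 0 rows

Empty result set (0 rows)


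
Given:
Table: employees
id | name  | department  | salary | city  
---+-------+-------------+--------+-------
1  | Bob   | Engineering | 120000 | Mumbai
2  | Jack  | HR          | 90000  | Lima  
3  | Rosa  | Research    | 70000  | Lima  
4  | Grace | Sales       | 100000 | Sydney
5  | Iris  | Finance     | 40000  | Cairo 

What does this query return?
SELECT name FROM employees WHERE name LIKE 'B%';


LIKE 'B%' matches names starting with 'B'
Matching: 1

1 rows:
Bob


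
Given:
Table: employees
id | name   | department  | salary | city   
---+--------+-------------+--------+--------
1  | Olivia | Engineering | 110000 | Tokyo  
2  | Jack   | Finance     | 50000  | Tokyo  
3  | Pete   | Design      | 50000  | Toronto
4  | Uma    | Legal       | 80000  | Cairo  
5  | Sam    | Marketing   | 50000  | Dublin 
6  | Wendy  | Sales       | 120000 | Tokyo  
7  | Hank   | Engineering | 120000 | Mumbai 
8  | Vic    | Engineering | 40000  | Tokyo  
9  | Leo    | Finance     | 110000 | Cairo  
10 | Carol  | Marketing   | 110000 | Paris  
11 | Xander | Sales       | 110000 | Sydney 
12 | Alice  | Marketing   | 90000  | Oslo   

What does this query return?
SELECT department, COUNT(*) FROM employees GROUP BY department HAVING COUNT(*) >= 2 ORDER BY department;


Groups with count >= 2:
  Engineering: 3 -> PASS
  Finance: 2 -> PASS
  Marketing: 3 -> PASS
  Sales: 2 -> PASS
  Design: 1 -> filtered out
  Legal: 1 -> filtered out


4 groups:
Engineering, 3
Finance, 2
Marketing, 3
Sales, 2


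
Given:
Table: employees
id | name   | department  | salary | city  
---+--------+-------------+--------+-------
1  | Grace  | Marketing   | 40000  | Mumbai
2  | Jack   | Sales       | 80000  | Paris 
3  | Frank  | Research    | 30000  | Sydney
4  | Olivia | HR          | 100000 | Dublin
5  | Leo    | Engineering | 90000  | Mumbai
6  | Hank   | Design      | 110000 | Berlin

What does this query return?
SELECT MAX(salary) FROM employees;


Salaries: 40000, 80000, 30000, 100000, 90000, 110000
MAX = 110000

110000


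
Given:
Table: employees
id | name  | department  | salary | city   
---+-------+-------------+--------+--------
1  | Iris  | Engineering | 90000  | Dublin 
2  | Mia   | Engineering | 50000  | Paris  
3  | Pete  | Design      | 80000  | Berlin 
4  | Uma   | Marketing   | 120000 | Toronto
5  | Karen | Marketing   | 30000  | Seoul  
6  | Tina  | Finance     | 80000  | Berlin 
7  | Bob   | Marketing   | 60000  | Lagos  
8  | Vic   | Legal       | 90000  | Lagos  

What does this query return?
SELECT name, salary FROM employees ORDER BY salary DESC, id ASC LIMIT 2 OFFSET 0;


Sort by salary DESC (id ASC tiebreak), then skip 0 and take 2
Rows 1 through 2

2 rows:
Uma, 120000
Iris, 90000


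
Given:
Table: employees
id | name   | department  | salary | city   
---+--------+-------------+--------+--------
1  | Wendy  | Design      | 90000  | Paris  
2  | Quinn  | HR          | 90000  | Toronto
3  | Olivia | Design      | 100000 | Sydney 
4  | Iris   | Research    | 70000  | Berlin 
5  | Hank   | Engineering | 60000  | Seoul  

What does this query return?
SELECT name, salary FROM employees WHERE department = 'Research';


Filtering: department = 'Research'
Matching rows: 1

1 rows:
Iris, 70000


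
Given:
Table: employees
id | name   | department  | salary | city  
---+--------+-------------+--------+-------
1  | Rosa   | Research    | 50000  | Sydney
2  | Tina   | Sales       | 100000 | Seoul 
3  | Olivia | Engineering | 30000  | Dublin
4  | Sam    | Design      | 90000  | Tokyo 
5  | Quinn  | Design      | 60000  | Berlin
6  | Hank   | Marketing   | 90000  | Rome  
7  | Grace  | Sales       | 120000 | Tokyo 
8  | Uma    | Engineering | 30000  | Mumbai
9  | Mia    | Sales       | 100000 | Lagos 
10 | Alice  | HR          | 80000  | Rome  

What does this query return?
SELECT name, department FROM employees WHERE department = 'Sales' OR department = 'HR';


Filtering: department = 'Sales' OR 'HR'
Matching: 4 rows

4 rows:
Tina, Sales
Grace, Sales
Mia, Sales
Alice, HR


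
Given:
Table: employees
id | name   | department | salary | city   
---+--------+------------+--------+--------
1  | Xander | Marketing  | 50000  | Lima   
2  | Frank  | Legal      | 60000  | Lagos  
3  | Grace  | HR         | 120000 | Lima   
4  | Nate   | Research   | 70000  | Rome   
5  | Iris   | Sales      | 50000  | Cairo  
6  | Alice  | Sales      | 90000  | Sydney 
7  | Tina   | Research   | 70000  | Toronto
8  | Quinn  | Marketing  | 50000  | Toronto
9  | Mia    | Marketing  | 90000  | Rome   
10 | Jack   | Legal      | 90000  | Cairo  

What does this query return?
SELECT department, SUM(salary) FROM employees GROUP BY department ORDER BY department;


Summing salary within each department:
  HR: 120000 = 120000
  Legal: 60000 + 90000 = 150000
  Marketing: 50000 + 50000 + 90000 = 190000
  Research: 70000 + 70000 = 140000
  Sales: 50000 + 90000 = 140000


5 groups:
HR, 120000
Legal, 150000
Marketing, 190000
Research, 140000
Sales, 140000


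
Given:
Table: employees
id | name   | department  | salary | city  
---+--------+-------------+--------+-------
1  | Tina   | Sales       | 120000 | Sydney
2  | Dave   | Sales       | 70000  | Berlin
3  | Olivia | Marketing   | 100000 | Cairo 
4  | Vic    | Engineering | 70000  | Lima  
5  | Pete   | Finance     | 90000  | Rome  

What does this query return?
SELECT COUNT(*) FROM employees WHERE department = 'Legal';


Counting rows where department = 'Legal'


0


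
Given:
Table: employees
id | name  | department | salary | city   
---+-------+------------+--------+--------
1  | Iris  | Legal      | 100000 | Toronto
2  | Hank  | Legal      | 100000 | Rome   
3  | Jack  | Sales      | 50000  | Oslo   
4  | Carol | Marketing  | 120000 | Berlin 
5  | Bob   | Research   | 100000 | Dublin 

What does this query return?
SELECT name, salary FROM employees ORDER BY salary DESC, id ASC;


Sorting by salary DESC, then id ASC for ties

5 rows:
Carol, 120000
Iris, 100000
Hank, 100000
Bob, 100000
Jack, 50000


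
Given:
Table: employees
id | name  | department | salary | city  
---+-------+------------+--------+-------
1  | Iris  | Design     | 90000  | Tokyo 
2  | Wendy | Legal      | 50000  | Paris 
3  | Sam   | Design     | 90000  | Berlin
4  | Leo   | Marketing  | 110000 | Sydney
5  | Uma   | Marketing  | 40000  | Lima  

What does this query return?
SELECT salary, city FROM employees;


Projecting columns: salary, city

5 rows:
90000, Tokyo
50000, Paris
90000, Berlin
110000, Sydney
40000, Lima


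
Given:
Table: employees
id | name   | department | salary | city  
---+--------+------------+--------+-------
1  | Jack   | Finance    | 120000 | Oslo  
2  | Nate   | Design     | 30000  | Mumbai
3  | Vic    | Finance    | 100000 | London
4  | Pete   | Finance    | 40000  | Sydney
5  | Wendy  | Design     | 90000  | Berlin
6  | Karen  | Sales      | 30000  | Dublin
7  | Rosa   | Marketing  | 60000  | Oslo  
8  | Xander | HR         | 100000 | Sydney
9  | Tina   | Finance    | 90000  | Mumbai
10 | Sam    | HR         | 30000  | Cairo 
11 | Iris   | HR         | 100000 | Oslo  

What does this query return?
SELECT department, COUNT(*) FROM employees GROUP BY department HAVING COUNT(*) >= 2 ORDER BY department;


Groups with count >= 2:
  Design: 2 -> PASS
  Finance: 4 -> PASS
  HR: 3 -> PASS
  Marketing: 1 -> filtered out
  Sales: 1 -> filtered out


3 groups:
Design, 2
Finance, 4
HR, 3


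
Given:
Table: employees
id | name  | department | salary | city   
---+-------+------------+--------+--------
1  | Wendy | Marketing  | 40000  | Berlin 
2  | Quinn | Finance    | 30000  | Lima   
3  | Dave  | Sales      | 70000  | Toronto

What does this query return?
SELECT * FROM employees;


SELECT * returns all 3 rows with all columns

3 rows:
1, Wendy, Marketing, 40000, Berlin
2, Quinn, Finance, 30000, Lima
3, Dave, Sales, 70000, Toronto


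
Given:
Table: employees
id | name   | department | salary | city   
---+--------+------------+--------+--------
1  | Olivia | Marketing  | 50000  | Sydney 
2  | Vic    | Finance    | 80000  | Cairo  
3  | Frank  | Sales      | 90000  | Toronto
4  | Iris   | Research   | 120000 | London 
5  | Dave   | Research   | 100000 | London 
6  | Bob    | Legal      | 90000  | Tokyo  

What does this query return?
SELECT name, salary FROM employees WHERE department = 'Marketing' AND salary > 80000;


Filtering: department = 'Marketing' AND salary > 80000
Matching: 0 rows

Empty result set (0 rows)


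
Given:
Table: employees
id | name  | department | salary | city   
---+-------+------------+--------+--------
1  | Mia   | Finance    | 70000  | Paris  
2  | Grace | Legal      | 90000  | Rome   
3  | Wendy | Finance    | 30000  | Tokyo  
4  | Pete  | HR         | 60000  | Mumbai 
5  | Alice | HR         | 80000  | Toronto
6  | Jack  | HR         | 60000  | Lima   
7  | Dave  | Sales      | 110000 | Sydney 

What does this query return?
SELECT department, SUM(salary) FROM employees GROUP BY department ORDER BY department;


Summing salary within each department:
  Finance: 70000 + 30000 = 100000
  HR: 60000 + 80000 + 60000 = 200000
  Legal: 90000 = 90000
  Sales: 110000 = 110000


4 groups:
Finance, 100000
HR, 200000
Legal, 90000
Sales, 110000


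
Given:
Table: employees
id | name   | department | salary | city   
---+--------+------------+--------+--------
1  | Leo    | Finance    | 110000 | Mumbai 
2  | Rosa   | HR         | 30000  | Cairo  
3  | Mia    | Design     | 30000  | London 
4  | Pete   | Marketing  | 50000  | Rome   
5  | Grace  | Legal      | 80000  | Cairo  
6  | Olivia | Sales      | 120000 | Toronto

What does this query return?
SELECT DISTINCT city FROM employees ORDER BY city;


All 'city' values (row order): Mumbai, Cairo, London, Rome, Cairo, Toronto
Removing duplicates leaves 5 unique value(s).

5 values:
Cairo
London
Mumbai
Rome
Toronto


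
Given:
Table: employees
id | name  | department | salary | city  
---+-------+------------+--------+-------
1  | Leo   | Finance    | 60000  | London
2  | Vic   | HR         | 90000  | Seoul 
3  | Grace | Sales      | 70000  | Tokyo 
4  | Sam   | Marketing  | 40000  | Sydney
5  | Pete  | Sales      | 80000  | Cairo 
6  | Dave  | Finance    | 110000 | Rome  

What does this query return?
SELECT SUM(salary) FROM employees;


SUM(salary) = 60000 + 90000 + 70000 + 40000 + 80000 + 110000 = 450000

450000


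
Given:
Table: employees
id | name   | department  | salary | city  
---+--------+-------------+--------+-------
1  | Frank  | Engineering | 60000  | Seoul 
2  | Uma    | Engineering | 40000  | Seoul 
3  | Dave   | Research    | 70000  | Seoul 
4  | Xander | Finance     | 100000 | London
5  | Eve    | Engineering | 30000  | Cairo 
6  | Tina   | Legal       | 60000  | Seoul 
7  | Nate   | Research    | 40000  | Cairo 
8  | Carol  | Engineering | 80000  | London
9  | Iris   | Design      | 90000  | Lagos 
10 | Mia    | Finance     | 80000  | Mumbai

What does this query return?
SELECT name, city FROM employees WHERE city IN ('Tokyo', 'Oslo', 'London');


Filtering: city IN ('Tokyo', 'Oslo', 'London')
Matching: 2 rows

2 rows:
Xander, London
Carol, London


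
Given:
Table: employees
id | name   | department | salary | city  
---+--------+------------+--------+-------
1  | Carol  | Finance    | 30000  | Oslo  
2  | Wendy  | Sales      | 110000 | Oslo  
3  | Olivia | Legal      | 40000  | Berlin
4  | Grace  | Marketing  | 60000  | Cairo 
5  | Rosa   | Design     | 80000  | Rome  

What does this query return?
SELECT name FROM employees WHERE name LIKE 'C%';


LIKE 'C%' matches names starting with 'C'
Matching: 1

1 rows:
Carol


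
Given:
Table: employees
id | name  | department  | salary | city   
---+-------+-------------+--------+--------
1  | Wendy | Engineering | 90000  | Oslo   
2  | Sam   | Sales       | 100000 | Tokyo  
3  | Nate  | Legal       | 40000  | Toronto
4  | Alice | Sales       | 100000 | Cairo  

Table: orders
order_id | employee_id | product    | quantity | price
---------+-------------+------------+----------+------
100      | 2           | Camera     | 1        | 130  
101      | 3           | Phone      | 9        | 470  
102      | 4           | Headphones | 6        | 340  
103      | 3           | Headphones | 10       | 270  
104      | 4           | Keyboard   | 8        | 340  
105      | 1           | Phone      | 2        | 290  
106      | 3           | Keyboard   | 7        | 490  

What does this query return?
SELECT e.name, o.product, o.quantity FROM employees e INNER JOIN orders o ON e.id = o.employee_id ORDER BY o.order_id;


Joining employees.id = orders.employee_id:
  employee Sam (id=2) -> order Camera
  employee Nate (id=3) -> order Phone
  employee Alice (id=4) -> order Headphones
  employee Nate (id=3) -> order Headphones
  employee Alice (id=4) -> order Keyboard
  employee Wendy (id=1) -> order Phone
  employee Nate (id=3) -> order Keyboard


7 rows:
Sam, Camera, 1
Nate, Phone, 9
Alice, Headphones, 6
Nate, Headphones, 10
Alice, Keyboard, 8
Wendy, Phone, 2
Nate, Keyboard, 7


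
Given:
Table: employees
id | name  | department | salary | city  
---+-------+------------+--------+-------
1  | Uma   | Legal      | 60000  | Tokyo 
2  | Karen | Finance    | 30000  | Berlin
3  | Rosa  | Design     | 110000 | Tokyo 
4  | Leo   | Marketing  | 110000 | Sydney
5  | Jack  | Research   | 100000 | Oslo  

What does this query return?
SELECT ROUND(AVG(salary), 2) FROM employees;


SUM(salary) = 410000
COUNT = 5
ROUND(AVG, 2) = ROUND(410000 / 5, 2) = 82000.0

82000.0


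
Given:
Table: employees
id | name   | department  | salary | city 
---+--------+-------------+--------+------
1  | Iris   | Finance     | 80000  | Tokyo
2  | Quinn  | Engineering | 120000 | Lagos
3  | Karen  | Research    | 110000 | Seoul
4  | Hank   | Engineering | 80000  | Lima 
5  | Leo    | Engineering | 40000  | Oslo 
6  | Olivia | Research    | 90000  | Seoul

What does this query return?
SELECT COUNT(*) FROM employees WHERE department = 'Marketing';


Counting rows where department = 'Marketing'


0


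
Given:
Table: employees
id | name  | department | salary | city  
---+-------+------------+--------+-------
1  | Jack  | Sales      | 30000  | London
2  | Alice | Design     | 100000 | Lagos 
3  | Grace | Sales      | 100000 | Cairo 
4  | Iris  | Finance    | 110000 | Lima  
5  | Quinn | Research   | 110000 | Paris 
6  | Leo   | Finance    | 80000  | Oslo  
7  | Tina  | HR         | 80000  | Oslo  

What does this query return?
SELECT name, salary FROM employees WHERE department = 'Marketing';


Filtering: department = 'Marketing'
Matching rows: 0

Empty result set (0 rows)


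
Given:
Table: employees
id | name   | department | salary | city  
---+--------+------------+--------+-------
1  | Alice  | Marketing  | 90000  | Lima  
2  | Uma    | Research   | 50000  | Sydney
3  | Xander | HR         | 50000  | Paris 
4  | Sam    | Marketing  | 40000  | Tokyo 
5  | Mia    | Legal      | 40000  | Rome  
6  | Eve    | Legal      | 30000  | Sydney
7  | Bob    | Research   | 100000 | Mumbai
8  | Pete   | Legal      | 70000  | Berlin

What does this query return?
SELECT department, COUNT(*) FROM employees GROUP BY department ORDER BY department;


Assigning each row to its department group:
  Alice -> Marketing
  Uma -> Research
  Xander -> HR
  Sam -> Marketing
  Mia -> Legal
  Eve -> Legal
  Bob -> Research
  Pete -> Legal


4 groups:
HR, 1
Legal, 3
Marketing, 2
Research, 2


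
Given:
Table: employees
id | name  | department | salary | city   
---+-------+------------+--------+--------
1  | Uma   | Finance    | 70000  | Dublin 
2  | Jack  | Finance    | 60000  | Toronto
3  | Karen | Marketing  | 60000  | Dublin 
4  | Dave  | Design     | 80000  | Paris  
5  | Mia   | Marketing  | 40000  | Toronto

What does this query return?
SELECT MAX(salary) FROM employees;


Salaries: 70000, 60000, 60000, 80000, 40000
MAX = 80000

80000


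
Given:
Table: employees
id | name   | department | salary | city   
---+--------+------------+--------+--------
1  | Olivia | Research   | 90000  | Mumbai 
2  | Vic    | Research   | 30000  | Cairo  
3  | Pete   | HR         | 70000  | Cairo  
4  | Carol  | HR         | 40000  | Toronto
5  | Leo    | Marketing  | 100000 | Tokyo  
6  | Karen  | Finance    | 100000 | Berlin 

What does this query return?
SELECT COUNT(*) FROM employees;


COUNT(*) counts all rows

6


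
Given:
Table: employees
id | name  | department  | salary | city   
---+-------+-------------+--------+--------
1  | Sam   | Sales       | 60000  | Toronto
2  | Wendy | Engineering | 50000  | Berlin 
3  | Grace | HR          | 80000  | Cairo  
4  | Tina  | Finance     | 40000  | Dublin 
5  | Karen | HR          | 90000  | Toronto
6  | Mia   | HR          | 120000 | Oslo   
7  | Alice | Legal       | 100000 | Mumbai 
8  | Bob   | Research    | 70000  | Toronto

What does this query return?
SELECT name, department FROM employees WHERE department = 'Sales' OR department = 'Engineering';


Filtering: department = 'Sales' OR 'Engineering'
Matching: 2 rows

2 rows:
Sam, Sales
Wendy, Engineering


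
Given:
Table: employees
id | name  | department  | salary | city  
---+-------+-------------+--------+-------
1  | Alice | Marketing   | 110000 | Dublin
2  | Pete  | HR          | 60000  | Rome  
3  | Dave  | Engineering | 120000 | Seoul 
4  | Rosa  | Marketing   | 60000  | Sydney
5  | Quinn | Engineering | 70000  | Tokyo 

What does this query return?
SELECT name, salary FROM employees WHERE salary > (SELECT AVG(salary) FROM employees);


Subquery: AVG(salary) = 84000.0
Filtering: salary > 84000.0
  Alice (110000) -> MATCH
  Dave (120000) -> MATCH


2 rows:
Alice, 110000
Dave, 120000


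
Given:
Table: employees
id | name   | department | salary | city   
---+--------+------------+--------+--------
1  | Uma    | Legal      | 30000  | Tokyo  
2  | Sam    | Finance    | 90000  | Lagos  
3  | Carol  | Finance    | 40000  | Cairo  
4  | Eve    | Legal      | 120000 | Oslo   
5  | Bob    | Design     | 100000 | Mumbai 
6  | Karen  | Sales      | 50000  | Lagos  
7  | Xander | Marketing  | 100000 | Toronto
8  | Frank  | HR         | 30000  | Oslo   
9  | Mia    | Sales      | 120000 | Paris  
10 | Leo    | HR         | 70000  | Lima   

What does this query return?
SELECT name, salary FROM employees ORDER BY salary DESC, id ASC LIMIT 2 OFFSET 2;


Sort by salary DESC (id ASC tiebreak), then skip 2 and take 2
Rows 3 through 4

2 rows:
Bob, 100000
Xander, 100000


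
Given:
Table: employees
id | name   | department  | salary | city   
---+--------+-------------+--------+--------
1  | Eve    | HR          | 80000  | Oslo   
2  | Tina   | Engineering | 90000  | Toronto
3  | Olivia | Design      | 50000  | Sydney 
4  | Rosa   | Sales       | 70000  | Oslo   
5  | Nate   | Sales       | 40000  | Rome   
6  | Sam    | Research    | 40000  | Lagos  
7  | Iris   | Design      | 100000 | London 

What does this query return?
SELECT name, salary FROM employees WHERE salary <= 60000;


Filtering: salary <= 60000
Matching: 3 rows

3 rows:
Olivia, 50000
Nate, 40000
Sam, 40000


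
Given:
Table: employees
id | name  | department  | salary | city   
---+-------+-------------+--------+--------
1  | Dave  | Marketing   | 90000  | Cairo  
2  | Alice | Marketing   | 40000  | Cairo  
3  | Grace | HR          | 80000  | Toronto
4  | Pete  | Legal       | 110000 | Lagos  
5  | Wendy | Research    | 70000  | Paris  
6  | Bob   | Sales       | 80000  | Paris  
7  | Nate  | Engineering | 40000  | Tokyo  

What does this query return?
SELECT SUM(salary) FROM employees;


SUM(salary) = 90000 + 40000 + 80000 + 110000 + 70000 + 80000 + 40000 = 510000

510000


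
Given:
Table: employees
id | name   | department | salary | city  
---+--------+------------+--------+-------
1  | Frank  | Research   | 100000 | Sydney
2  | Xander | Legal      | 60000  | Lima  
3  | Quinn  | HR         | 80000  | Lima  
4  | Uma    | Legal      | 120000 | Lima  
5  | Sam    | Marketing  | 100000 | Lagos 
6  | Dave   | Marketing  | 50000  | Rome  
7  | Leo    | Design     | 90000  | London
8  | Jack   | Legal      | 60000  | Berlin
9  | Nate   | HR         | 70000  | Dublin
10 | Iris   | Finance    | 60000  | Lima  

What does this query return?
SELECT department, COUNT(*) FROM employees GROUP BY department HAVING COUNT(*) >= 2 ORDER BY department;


Groups with count >= 2:
  HR: 2 -> PASS
  Legal: 3 -> PASS
  Marketing: 2 -> PASS
  Design: 1 -> filtered out
  Finance: 1 -> filtered out
  Research: 1 -> filtered out


3 groups:
HR, 2
Legal, 3
Marketing, 2


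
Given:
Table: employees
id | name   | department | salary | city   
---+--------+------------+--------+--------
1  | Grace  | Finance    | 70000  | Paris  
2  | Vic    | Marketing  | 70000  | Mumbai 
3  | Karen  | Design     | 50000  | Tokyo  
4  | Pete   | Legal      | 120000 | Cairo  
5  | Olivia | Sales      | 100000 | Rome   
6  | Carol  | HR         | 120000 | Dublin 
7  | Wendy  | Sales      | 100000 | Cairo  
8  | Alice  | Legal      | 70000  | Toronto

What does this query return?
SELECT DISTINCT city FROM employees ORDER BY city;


All 'city' values (row order): Paris, Mumbai, Tokyo, Cairo, Rome, Dublin, Cairo, Toronto
Removing duplicates leaves 7 unique value(s).

7 values:
Cairo
Dublin
Mumbai
Paris
Rome
Tokyo
Toronto


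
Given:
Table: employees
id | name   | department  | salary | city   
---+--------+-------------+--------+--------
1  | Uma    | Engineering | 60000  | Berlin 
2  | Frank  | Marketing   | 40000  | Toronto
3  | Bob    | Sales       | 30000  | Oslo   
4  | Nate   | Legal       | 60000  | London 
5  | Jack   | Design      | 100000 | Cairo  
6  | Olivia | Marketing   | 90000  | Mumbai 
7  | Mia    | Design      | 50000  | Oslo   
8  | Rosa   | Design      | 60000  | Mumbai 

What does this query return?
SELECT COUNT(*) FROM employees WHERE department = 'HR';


Counting rows where department = 'HR'


0


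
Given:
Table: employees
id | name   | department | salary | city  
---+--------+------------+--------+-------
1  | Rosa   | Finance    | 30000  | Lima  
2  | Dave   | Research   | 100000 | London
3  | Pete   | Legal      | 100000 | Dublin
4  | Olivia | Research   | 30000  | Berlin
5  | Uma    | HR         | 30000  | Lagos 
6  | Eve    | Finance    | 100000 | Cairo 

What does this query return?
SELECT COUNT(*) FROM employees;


COUNT(*) counts all rows

6


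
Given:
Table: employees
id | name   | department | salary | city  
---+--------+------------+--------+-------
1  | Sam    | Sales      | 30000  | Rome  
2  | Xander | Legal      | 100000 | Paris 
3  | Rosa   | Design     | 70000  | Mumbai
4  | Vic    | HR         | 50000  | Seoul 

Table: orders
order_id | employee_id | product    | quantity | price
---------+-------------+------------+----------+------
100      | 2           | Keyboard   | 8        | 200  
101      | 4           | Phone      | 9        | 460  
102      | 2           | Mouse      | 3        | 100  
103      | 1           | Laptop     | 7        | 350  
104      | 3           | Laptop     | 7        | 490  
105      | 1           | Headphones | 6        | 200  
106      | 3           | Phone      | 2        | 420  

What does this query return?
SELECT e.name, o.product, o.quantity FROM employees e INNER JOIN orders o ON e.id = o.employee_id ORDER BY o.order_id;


Joining employees.id = orders.employee_id:
  employee Xander (id=2) -> order Keyboard
  employee Vic (id=4) -> order Phone
  employee Xander (id=2) -> order Mouse
  employee Sam (id=1) -> order Laptop
  employee Rosa (id=3) -> order Laptop
  employee Sam (id=1) -> order Headphones
  employee Rosa (id=3) -> order Phone


7 rows:
Xander, Keyboard, 8
Vic, Phone, 9
Xander, Mouse, 3
Sam, Laptop, 7
Rosa, Laptop, 7
Sam, Headphones, 6
Rosa, Phone, 2


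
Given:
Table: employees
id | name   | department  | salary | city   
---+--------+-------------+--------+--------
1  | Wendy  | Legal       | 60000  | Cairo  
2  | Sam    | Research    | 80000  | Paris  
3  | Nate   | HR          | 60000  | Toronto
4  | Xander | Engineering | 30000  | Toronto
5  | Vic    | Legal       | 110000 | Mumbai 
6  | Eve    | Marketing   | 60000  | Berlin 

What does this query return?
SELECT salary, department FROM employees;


Projecting columns: salary, department

6 rows:
60000, Legal
80000, Research
60000, HR
30000, Engineering
110000, Legal
60000, Marketing


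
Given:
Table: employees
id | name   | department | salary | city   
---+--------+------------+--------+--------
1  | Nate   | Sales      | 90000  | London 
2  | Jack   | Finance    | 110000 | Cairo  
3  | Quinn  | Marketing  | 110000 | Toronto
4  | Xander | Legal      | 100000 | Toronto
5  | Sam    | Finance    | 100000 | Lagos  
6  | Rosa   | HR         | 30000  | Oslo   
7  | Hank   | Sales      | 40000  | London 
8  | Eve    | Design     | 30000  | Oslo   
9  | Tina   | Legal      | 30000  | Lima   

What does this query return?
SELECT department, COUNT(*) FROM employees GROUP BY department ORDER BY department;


Assigning each row to its department group:
  Nate -> Sales
  Jack -> Finance
  Quinn -> Marketing
  Xander -> Legal
  Sam -> Finance
  Rosa -> HR
  Hank -> Sales
  Eve -> Design
  Tina -> Legal


6 groups:
Design, 1
Finance, 2
HR, 1
Legal, 2
Marketing, 1
Sales, 2


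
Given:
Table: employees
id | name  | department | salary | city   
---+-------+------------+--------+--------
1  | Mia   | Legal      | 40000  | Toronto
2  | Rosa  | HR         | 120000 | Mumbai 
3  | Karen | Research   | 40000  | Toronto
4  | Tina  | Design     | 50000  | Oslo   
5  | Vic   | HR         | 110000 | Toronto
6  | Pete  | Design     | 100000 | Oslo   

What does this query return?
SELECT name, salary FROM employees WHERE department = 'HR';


Filtering: department = 'HR'
Matching rows: 2

2 rows:
Rosa, 120000
Vic, 110000


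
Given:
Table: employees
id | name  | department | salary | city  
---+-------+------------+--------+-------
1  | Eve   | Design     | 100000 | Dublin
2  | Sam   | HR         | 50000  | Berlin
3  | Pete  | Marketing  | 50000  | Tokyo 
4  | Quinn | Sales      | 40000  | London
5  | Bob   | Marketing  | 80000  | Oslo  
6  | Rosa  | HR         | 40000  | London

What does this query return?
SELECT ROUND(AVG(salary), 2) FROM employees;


SUM(salary) = 360000
COUNT = 6
ROUND(AVG, 2) = ROUND(360000 / 6, 2) = 60000.0

60000.0


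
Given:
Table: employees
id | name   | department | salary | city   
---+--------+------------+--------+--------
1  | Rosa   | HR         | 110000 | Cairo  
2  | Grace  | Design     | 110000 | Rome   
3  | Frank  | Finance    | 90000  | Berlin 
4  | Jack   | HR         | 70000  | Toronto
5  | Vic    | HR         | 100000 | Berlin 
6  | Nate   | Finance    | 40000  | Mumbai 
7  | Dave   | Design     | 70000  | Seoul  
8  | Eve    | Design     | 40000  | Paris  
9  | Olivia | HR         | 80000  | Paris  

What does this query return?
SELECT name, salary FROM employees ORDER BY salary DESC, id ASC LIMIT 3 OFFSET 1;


Sort by salary DESC (id ASC tiebreak), then skip 1 and take 3
Rows 2 through 4

3 rows:
Grace, 110000
Vic, 100000
Frank, 90000


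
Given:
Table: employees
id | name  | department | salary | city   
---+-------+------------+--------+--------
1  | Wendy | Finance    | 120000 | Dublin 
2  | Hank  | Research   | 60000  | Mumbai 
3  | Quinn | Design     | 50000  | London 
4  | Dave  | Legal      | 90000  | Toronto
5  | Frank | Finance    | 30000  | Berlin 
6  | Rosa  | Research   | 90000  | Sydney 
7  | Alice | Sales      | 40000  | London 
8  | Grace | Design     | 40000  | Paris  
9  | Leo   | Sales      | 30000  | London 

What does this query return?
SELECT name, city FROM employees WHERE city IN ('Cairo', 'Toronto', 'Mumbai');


Filtering: city IN ('Cairo', 'Toronto', 'Mumbai')
Matching: 2 rows

2 rows:
Hank, Mumbai
Dave, Toronto


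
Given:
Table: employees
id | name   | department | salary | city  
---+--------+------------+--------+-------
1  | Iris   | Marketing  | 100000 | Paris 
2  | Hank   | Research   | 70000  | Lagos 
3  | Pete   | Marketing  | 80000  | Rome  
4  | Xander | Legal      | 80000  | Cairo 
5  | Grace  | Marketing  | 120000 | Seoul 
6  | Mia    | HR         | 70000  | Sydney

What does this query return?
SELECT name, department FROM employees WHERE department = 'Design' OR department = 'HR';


Filtering: department = 'Design' OR 'HR'
Matching: 1 rows

1 rows:
Mia, HR


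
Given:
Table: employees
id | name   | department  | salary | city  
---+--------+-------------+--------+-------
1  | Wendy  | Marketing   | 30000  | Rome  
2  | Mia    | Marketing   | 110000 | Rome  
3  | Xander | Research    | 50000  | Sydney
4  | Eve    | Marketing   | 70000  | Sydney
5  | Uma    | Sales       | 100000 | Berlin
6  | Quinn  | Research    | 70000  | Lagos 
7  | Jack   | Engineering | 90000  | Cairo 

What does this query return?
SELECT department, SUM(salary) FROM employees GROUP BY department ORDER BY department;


Summing salary within each department:
  Engineering: 90000 = 90000
  Marketing: 30000 + 110000 + 70000 = 210000
  Research: 50000 + 70000 = 120000
  Sales: 100000 = 100000


4 groups:
Engineering, 90000
Marketing, 210000
Research, 120000
Sales, 100000


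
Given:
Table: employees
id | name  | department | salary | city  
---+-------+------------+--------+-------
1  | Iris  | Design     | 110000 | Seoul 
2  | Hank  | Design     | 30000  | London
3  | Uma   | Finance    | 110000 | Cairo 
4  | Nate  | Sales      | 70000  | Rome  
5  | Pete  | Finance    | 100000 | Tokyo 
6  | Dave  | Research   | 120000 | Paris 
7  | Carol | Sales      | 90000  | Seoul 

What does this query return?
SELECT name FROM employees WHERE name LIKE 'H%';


LIKE 'H%' matches names starting with 'H'
Matching: 1

1 rows:
Hank


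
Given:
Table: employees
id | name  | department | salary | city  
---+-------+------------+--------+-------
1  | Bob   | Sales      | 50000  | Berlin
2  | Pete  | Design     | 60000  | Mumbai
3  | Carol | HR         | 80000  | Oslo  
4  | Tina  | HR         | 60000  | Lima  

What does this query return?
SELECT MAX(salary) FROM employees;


Salaries: 50000, 60000, 80000, 60000
MAX = 80000

80000


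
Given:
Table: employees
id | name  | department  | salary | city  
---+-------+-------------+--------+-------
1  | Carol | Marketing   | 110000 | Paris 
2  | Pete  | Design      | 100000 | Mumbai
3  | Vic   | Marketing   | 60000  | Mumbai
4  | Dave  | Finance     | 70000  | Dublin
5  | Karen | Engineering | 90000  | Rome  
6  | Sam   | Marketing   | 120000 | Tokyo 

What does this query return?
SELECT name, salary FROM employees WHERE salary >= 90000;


Filtering: salary >= 90000
Matching: 4 rows

4 rows:
Carol, 110000
Pete, 100000
Karen, 90000
Sam, 120000
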